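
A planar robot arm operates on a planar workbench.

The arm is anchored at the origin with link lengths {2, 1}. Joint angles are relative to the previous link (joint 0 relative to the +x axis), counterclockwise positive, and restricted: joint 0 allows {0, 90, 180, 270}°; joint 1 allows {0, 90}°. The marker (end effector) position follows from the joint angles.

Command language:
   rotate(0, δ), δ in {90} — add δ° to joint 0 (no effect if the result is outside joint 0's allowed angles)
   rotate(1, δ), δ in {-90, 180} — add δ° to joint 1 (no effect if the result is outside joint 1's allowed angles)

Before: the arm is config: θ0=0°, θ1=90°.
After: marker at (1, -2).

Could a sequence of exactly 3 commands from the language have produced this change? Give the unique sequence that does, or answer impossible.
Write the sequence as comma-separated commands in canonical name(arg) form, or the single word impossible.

begin: config: θ0=0°, θ1=90°
step 1 (rotate(0, 90)): config: θ0=90°, θ1=90°
step 2 (rotate(0, 90)): config: θ0=180°, θ1=90°
step 3 (rotate(0, 90)): config: θ0=270°, θ1=90°
all 27 alternatives checked — unique.

rotate(0, 90), rotate(0, 90), rotate(0, 90)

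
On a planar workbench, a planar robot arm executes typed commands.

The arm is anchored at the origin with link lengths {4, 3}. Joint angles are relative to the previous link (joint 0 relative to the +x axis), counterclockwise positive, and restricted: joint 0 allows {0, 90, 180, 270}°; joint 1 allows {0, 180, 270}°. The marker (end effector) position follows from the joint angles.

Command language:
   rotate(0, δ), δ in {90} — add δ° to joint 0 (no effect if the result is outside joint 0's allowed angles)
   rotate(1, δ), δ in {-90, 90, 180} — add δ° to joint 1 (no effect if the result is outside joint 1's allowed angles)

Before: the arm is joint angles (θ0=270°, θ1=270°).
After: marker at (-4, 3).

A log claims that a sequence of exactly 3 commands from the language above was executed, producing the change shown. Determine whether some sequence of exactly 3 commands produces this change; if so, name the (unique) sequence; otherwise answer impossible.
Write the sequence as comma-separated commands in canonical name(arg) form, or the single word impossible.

rotate(0, 90), rotate(0, 90), rotate(0, 90)

initial: joint angles (θ0=270°, θ1=270°)
1. rotate(0, 90) → joint angles (θ0=0°, θ1=270°)
2. rotate(0, 90) → joint angles (θ0=90°, θ1=270°)
3. rotate(0, 90) → joint angles (θ0=180°, θ1=270°)
no rival 3-sequence matches.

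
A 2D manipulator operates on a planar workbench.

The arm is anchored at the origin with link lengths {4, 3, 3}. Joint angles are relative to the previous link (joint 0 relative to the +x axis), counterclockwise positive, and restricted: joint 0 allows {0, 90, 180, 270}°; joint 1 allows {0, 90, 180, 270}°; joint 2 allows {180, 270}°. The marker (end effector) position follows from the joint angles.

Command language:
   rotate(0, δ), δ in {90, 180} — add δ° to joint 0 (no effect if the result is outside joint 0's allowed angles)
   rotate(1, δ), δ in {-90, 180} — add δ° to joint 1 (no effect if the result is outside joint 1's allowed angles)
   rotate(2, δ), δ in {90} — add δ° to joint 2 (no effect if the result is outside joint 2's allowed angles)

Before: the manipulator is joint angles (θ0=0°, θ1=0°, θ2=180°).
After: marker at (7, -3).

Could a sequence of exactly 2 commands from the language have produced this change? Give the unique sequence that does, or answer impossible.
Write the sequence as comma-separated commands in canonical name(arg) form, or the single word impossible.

rotate(2, 90), rotate(2, 90)

from: joint angles (θ0=0°, θ1=0°, θ2=180°)
step 1 (rotate(2, 90)): joint angles (θ0=0°, θ1=0°, θ2=270°)
step 2 (rotate(2, 90)): joint angles (θ0=0°, θ1=0°, θ2=270°)
no other 2-command option fits: unique.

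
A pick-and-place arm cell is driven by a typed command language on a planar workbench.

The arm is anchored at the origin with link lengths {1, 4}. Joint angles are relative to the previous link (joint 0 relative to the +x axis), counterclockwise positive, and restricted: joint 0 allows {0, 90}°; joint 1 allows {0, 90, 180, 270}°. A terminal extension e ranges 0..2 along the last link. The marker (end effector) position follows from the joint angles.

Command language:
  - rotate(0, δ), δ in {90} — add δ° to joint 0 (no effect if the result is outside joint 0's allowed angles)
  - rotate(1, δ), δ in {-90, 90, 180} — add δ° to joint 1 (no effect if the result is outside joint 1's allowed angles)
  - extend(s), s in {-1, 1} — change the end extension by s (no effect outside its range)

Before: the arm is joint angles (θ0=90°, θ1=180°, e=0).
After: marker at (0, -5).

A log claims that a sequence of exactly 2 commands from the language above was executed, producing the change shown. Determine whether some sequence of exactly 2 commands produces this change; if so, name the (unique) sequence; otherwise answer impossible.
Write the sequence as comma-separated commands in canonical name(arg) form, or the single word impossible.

begin: joint angles (θ0=90°, θ1=180°, e=0)
1. extend(1) → joint angles (θ0=90°, θ1=180°, e=1)
2. extend(1) → joint angles (θ0=90°, θ1=180°, e=2)
no other 2-command option fits: unique.

extend(1), extend(1)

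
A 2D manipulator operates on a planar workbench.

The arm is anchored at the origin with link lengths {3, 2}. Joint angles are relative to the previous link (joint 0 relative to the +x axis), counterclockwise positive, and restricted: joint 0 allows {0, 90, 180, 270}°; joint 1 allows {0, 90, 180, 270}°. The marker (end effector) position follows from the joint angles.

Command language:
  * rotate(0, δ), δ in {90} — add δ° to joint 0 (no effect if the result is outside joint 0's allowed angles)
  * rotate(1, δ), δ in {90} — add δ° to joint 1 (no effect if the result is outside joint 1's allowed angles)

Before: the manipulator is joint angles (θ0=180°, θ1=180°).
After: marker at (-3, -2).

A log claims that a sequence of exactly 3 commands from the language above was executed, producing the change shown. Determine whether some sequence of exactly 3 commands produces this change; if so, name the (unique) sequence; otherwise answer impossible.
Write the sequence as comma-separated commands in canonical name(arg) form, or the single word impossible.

rotate(1, 90), rotate(1, 90), rotate(1, 90)

begin: joint angles (θ0=180°, θ1=180°)
t=1 rotate(1, 90) ⇒ joint angles (θ0=180°, θ1=270°)
t=2 rotate(1, 90) ⇒ joint angles (θ0=180°, θ1=0°)
t=3 rotate(1, 90) ⇒ joint angles (θ0=180°, θ1=90°)
no rival 3-sequence matches.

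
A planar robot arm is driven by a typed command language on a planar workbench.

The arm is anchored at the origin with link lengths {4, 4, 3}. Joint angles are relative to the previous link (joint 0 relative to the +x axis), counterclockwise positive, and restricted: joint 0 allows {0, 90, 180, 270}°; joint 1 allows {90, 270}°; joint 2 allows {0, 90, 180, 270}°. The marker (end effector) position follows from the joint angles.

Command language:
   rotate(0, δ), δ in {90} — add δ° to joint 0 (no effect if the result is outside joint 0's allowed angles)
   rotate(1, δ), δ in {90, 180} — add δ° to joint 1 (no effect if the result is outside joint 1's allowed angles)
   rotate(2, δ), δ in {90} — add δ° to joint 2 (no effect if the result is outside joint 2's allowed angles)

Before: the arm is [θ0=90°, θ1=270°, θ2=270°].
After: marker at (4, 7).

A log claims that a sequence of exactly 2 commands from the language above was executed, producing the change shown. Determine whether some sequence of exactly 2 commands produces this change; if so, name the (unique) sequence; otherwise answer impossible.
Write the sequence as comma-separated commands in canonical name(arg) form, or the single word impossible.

t0: [θ0=90°, θ1=270°, θ2=270°]
step 1 (rotate(2, 90)): [θ0=90°, θ1=270°, θ2=0°]
step 2 (rotate(2, 90)): [θ0=90°, θ1=270°, θ2=90°]
no rival 2-sequence matches.

rotate(2, 90), rotate(2, 90)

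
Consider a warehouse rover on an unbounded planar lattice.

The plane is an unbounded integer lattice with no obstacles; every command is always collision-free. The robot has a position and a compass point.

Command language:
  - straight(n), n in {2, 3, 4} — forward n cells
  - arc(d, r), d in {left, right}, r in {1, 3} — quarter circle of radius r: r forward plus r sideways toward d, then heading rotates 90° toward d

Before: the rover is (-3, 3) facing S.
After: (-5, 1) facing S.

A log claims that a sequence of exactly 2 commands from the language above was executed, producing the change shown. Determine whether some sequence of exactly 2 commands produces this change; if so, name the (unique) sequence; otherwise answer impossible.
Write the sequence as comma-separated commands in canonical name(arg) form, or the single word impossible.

key: heading stays S — rotations cancel among the 2 commands
initial: (-3, 3) facing S
t=1 arc(right, 1) ⇒ (-4, 2) facing W
t=2 arc(left, 1) ⇒ (-5, 1) facing S
all 49 alternatives checked — unique.

arc(right, 1), arc(left, 1)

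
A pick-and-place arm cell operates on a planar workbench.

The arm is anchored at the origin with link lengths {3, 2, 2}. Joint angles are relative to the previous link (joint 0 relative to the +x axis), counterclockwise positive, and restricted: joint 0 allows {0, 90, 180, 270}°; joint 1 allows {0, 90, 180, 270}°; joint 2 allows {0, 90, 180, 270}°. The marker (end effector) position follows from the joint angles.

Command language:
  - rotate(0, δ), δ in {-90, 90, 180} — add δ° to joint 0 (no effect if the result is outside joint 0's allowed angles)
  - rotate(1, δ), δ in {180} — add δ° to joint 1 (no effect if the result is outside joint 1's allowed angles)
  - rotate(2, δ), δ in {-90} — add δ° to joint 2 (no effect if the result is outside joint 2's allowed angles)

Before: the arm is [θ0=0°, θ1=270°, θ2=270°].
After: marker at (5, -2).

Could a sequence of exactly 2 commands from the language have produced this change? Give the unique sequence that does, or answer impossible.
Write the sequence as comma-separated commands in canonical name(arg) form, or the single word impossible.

from: [θ0=0°, θ1=270°, θ2=270°]
1. rotate(2, -90) → [θ0=0°, θ1=270°, θ2=180°]
2. rotate(2, -90) → [θ0=0°, θ1=270°, θ2=90°]
no other 2-command option fits: unique.

rotate(2, -90), rotate(2, -90)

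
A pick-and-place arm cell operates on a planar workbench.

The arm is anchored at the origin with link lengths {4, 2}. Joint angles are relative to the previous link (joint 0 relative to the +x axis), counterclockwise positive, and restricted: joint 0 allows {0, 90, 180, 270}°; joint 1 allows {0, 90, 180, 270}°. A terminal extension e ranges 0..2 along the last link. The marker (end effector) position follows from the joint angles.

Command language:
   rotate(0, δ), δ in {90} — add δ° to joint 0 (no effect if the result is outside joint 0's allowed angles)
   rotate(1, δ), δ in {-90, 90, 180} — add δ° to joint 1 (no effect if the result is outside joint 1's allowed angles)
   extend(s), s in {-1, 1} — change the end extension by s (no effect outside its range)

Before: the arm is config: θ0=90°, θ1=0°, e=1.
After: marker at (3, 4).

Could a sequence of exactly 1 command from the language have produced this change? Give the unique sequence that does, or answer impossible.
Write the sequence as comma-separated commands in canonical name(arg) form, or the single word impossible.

initial: config: θ0=90°, θ1=0°, e=1
1. rotate(1, -90) → config: θ0=90°, θ1=270°, e=1
no other 1-command option fits: unique.

rotate(1, -90)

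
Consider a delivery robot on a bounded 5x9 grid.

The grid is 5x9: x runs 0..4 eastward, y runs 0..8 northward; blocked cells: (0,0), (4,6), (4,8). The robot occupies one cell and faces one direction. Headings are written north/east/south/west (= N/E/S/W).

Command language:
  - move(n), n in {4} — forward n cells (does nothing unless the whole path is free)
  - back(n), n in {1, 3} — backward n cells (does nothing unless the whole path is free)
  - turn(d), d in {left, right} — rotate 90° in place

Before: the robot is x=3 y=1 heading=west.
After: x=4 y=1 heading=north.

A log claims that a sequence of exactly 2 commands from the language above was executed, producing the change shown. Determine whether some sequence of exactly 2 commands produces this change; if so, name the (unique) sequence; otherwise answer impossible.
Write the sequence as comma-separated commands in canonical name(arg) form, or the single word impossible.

key: position moved to (4,1) AND the heading swung to N — translation plus rotation needed
initial: x=3 y=1 heading=west
1. back(1) → x=4 y=1 heading=west
2. turn(right) → x=4 y=1 heading=north
no other 2-command option fits: unique.

back(1), turn(right)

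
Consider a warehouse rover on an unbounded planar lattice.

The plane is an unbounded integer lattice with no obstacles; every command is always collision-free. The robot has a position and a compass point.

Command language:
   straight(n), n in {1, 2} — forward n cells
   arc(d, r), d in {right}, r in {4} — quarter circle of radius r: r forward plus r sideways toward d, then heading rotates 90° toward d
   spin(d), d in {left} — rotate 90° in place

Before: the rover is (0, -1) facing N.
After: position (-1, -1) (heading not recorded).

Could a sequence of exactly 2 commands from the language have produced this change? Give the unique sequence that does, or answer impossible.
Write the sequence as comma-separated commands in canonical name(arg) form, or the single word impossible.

spin(left), straight(1)

key: order matters: swapping spin(left) and straight(1) lands elsewhere
begin: (0, -1) facing N
t=1 spin(left) ⇒ (0, -1) facing W
t=2 straight(1) ⇒ (-1, -1) facing W
no other 2-command option fits: unique.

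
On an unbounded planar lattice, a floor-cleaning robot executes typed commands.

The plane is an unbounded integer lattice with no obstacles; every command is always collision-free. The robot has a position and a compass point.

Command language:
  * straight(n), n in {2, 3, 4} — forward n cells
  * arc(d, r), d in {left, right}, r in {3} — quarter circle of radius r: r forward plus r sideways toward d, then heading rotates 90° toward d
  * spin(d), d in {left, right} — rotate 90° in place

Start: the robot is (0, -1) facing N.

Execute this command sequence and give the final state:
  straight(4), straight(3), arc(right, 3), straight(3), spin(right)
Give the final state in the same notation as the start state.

begin: (0, -1) facing N
1. straight(4) → (0, 3) facing N
2. straight(3) → (0, 6) facing N
3. arc(right, 3) → (3, 9) facing E
4. straight(3) → (6, 9) facing E
5. spin(right) → (6, 9) facing S

(6, 9) facing S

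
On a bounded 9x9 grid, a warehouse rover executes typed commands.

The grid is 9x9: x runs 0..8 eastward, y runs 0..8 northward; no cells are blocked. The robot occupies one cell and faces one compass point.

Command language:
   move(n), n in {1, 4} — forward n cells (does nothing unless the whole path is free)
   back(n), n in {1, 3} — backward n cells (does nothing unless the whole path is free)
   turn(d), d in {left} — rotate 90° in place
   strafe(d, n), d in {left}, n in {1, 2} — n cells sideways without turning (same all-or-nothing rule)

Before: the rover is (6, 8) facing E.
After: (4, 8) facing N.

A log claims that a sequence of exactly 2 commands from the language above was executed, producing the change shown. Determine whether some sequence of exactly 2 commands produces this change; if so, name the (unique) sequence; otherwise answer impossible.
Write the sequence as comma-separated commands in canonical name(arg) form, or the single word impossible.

key: order matters: swapping turn(left) and strafe(left, 2) lands elsewhere
start: (6, 8) facing E
t=1 turn(left) ⇒ (6, 8) facing N
t=2 strafe(left, 2) ⇒ (4, 8) facing N
uniquely the one of 49 2-step routes that fits.

turn(left), strafe(left, 2)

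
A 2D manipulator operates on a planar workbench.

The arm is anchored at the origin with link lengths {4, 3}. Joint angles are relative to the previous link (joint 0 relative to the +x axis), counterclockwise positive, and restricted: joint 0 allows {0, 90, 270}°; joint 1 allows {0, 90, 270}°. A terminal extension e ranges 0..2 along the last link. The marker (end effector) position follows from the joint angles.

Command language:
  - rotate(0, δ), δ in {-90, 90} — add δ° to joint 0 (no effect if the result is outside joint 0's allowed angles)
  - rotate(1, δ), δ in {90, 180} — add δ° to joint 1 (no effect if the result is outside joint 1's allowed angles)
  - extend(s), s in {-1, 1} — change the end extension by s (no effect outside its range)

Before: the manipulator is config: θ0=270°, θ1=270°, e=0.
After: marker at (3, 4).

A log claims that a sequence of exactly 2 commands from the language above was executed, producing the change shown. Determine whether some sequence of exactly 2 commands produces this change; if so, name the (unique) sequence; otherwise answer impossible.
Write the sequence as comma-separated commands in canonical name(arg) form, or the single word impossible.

rotate(0, 90), rotate(0, 90)

from: config: θ0=270°, θ1=270°, e=0
[1] after rotate(0, 90): config: θ0=0°, θ1=270°, e=0
[2] after rotate(0, 90): config: θ0=90°, θ1=270°, e=0
uniquely the one of 36 2-step routes that fits.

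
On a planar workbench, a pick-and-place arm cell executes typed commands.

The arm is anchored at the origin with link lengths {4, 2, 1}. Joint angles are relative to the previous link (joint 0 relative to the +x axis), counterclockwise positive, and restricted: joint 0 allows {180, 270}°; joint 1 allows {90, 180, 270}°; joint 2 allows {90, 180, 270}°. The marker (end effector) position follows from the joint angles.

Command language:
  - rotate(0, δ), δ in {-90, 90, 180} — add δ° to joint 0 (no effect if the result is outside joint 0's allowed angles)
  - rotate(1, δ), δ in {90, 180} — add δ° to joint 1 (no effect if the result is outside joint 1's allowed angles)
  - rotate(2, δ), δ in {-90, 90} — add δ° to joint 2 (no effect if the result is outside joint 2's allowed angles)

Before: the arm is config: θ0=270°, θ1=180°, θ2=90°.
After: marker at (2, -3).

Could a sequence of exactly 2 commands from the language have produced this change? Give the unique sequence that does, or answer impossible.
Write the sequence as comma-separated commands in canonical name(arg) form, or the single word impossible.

key: order matters: swapping rotate(1, 90) and rotate(1, 180) lands elsewhere
begin: config: θ0=270°, θ1=180°, θ2=90°
t=1 rotate(1, 90) ⇒ config: θ0=270°, θ1=270°, θ2=90°
t=2 rotate(1, 180) ⇒ config: θ0=270°, θ1=90°, θ2=90°
no other 2-command option fits: unique.

rotate(1, 90), rotate(1, 180)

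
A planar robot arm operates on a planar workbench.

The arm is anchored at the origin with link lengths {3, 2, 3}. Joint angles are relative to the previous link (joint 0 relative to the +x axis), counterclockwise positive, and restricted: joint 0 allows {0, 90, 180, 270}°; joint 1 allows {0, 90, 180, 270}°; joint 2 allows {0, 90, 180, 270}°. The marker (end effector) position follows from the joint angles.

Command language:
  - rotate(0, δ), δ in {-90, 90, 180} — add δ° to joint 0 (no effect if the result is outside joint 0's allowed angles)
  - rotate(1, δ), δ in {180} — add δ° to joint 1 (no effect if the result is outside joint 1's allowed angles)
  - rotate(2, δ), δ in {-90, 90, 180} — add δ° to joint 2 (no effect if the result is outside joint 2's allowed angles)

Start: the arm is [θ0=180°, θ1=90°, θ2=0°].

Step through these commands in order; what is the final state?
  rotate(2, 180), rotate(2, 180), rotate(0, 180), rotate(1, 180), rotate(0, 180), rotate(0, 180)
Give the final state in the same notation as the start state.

[θ0=0°, θ1=270°, θ2=0°]

begin: [θ0=180°, θ1=90°, θ2=0°]
1. rotate(2, 180) → [θ0=180°, θ1=90°, θ2=180°]
2. rotate(2, 180) → [θ0=180°, θ1=90°, θ2=0°]
3. rotate(0, 180) → [θ0=0°, θ1=90°, θ2=0°]
4. rotate(1, 180) → [θ0=0°, θ1=270°, θ2=0°]
5. rotate(0, 180) → [θ0=180°, θ1=270°, θ2=0°]
6. rotate(0, 180) → [θ0=0°, θ1=270°, θ2=0°]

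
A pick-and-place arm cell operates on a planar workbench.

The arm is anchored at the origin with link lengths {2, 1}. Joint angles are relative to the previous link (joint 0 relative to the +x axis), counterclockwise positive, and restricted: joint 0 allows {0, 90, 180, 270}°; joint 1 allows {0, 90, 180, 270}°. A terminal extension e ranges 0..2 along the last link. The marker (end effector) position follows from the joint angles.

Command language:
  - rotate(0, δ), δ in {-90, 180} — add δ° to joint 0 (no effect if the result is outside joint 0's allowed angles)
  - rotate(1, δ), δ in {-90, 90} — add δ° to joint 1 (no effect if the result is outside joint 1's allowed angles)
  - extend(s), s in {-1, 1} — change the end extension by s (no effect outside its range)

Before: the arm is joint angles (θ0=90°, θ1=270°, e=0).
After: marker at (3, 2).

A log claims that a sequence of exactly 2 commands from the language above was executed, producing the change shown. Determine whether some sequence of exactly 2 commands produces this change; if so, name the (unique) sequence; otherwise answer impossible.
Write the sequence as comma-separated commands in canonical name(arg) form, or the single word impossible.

initial: joint angles (θ0=90°, θ1=270°, e=0)
step 1 (extend(1)): joint angles (θ0=90°, θ1=270°, e=1)
step 2 (extend(1)): joint angles (θ0=90°, θ1=270°, e=2)
no rival 2-sequence matches.

extend(1), extend(1)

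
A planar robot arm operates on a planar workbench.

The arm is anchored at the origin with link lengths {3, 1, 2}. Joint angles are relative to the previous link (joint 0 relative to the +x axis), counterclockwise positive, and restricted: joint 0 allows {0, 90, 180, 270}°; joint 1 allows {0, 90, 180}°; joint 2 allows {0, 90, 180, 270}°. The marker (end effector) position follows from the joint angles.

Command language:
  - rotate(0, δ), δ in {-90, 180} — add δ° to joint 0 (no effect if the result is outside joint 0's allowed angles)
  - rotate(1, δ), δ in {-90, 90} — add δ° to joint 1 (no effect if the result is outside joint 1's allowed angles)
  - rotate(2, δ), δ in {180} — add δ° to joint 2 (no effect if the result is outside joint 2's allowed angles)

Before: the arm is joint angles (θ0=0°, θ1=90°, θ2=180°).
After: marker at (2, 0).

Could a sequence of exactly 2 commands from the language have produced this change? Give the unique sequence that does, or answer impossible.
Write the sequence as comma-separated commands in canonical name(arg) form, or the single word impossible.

rotate(1, -90), rotate(1, -90)

begin: joint angles (θ0=0°, θ1=90°, θ2=180°)
t=1 rotate(1, -90) ⇒ joint angles (θ0=0°, θ1=0°, θ2=180°)
t=2 rotate(1, -90) ⇒ joint angles (θ0=0°, θ1=0°, θ2=180°)
no other 2-command option fits: unique.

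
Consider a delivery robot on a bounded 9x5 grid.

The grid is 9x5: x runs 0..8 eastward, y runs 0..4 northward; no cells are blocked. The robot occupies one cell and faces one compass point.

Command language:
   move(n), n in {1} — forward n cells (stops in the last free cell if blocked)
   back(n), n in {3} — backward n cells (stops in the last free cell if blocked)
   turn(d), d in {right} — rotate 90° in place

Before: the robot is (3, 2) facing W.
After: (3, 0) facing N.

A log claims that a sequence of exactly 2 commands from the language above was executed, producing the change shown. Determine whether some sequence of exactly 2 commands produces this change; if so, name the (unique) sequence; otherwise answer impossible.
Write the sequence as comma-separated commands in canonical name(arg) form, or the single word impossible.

turn(right), back(3)

key: position moved to (3,0) AND the heading swung to N — translation plus rotation needed
t0: (3, 2) facing W
step 1 (turn(right)): (3, 2) facing N
step 2 (back(3)): (3, 0) facing N
all 9 alternatives checked — unique.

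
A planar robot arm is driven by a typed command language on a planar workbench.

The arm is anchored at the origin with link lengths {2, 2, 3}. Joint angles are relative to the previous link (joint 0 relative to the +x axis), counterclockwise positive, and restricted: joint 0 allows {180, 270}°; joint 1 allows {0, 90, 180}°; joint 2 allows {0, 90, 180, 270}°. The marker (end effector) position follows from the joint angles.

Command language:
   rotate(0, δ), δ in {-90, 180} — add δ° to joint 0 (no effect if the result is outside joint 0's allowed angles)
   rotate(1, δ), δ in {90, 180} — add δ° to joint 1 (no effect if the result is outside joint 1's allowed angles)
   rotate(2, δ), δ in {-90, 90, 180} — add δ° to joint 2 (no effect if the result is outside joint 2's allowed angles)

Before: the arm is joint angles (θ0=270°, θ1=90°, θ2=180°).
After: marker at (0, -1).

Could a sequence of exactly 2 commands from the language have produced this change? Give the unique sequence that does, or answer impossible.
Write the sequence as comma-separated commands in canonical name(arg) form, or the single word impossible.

key: order matters: swapping rotate(1, 90) and rotate(1, 180) lands elsewhere
start: joint angles (θ0=270°, θ1=90°, θ2=180°)
t=1 rotate(1, 90) ⇒ joint angles (θ0=270°, θ1=180°, θ2=180°)
t=2 rotate(1, 180) ⇒ joint angles (θ0=270°, θ1=0°, θ2=180°)
no rival 2-sequence matches.

rotate(1, 90), rotate(1, 180)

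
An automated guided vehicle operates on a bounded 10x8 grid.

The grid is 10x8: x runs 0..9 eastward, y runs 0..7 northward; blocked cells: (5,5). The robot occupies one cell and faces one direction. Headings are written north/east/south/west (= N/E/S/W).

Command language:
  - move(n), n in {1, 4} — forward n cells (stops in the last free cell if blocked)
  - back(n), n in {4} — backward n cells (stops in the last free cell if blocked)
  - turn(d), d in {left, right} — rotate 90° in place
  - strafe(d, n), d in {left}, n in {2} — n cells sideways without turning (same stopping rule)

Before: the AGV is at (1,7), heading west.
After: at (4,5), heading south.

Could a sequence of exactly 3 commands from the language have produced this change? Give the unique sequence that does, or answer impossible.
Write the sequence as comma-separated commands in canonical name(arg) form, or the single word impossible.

strafe(left, 2), back(4), turn(left)

key: running turn(left) before strafe(left, 2) would end elsewhere — order is forced
initial: at (1,7), heading west
step 1 (strafe(left, 2)): at (1,5), heading west
step 2 (back(4)): at (4,5), heading west
step 3 (turn(left)): at (4,5), heading south
no other 3-command option fits: unique.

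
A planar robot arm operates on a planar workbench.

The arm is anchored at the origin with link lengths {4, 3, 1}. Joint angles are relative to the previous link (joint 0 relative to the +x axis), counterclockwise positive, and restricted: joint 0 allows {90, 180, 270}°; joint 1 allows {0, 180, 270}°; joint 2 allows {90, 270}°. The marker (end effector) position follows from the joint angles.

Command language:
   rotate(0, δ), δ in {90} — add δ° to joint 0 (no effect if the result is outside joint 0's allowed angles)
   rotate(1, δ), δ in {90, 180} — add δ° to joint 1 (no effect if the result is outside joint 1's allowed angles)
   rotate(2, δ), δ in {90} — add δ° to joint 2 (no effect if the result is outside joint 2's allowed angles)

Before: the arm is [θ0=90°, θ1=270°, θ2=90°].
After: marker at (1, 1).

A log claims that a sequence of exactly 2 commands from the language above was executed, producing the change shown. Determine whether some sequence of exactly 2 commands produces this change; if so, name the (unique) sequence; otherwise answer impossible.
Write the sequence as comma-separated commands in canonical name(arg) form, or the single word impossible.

key: running rotate(1, 180) before rotate(1, 90) would end elsewhere — order is forced
start: [θ0=90°, θ1=270°, θ2=90°]
[1] after rotate(1, 90): [θ0=90°, θ1=0°, θ2=90°]
[2] after rotate(1, 180): [θ0=90°, θ1=180°, θ2=90°]
all 16 alternatives checked — unique.

rotate(1, 90), rotate(1, 180)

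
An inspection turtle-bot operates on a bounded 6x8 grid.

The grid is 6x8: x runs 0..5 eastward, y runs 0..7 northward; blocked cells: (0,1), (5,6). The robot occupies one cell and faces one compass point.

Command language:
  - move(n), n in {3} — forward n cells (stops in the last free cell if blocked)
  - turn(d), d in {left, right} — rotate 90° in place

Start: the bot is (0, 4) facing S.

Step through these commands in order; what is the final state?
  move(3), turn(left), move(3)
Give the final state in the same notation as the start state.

(3, 2) facing E

from: (0, 4) facing S
[1] after move(3): (0, 2) facing S
[2] after turn(left): (0, 2) facing E
[3] after move(3): (3, 2) facing E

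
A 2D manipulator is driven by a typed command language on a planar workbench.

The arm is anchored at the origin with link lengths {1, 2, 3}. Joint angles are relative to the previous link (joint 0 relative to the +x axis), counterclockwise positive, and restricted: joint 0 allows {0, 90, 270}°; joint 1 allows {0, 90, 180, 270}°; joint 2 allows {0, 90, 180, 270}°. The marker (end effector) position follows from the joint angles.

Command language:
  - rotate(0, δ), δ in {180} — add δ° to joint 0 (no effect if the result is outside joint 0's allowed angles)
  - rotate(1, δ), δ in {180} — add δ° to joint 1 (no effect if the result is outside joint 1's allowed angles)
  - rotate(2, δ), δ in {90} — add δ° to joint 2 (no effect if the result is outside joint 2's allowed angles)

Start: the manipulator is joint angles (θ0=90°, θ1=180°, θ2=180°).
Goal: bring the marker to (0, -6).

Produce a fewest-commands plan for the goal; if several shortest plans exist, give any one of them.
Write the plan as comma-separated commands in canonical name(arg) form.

rotate(0, 180), rotate(1, 180), rotate(2, 90), rotate(2, 90)

initial: joint angles (θ0=90°, θ1=180°, θ2=180°)
1. rotate(0, 180) → joint angles (θ0=270°, θ1=180°, θ2=180°)
2. rotate(1, 180) → joint angles (θ0=270°, θ1=0°, θ2=180°)
3. rotate(2, 90) → joint angles (θ0=270°, θ1=0°, θ2=270°)
4. rotate(2, 90) → joint angles (θ0=270°, θ1=0°, θ2=0°)
shorter routes all fall short; 4 is best.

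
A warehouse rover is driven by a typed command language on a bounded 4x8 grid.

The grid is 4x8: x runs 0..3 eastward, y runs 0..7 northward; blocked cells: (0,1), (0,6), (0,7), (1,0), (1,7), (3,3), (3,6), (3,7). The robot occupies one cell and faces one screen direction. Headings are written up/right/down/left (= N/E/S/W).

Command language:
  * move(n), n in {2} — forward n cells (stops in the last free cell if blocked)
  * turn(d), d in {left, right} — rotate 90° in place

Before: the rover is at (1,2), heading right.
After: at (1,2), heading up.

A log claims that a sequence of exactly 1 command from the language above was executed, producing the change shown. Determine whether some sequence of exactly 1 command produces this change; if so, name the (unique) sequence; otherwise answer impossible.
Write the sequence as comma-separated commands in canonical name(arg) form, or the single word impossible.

turn(left)

key: parked at (1,2) the whole time — nothing moves the robot
begin: at (1,2), heading right
t=1 turn(left) ⇒ at (1,2), heading up
no rival 1-sequence matches.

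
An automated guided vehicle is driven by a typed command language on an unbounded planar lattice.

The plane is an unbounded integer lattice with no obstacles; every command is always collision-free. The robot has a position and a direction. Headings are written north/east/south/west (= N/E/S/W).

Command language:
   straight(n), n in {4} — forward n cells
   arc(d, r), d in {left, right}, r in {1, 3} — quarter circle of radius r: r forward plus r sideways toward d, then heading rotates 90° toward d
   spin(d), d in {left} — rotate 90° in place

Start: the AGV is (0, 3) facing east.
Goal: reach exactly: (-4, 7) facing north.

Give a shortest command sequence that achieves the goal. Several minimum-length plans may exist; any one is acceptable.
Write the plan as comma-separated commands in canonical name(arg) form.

initial: (0, 3) facing east
[1] after spin(left): (0, 3) facing north
[2] after arc(left, 1): (-1, 4) facing west
[3] after arc(right, 3): (-4, 7) facing north
minimal: 3 command(s), checked below 3.

spin(left), arc(left, 1), arc(right, 3)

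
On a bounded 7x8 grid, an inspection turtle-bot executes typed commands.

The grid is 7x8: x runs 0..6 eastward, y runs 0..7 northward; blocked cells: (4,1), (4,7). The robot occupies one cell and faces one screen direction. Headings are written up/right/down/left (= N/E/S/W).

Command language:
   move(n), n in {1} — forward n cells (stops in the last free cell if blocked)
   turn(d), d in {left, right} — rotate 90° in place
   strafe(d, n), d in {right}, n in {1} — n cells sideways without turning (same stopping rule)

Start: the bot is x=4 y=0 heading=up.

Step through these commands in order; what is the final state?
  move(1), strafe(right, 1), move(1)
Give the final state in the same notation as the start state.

x=5 y=1 heading=up

t0: x=4 y=0 heading=up
1. move(1) → x=4 y=0 heading=up
2. strafe(right, 1) → x=5 y=0 heading=up
3. move(1) → x=5 y=1 heading=up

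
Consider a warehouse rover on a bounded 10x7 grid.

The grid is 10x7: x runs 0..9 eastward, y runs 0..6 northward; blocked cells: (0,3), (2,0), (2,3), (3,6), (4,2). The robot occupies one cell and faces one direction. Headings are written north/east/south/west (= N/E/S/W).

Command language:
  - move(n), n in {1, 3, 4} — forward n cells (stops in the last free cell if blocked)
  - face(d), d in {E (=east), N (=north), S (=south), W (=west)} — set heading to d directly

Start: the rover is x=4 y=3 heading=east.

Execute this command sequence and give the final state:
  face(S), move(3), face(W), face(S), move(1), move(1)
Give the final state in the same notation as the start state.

x=4 y=3 heading=south

initial: x=4 y=3 heading=east
t=1 face(S) ⇒ x=4 y=3 heading=south
t=2 move(3) ⇒ x=4 y=3 heading=south
t=3 face(W) ⇒ x=4 y=3 heading=west
t=4 face(S) ⇒ x=4 y=3 heading=south
t=5 move(1) ⇒ x=4 y=3 heading=south
t=6 move(1) ⇒ x=4 y=3 heading=south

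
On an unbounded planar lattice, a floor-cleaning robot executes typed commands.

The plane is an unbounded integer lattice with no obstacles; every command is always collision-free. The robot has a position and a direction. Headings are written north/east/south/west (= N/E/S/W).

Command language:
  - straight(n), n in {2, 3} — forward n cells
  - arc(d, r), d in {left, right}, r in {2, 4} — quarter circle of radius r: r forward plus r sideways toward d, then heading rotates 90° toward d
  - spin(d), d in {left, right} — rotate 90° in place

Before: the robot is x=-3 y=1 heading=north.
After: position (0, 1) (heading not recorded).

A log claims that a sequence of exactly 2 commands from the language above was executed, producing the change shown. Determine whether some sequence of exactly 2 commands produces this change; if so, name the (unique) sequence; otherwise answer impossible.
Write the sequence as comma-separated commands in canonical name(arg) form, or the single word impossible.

spin(right), straight(3)

key: running straight(3) before spin(right) would end elsewhere — order is forced
begin: x=-3 y=1 heading=north
1. spin(right) → x=-3 y=1 heading=east
2. straight(3) → x=0 y=1 heading=east
no rival 2-sequence matches.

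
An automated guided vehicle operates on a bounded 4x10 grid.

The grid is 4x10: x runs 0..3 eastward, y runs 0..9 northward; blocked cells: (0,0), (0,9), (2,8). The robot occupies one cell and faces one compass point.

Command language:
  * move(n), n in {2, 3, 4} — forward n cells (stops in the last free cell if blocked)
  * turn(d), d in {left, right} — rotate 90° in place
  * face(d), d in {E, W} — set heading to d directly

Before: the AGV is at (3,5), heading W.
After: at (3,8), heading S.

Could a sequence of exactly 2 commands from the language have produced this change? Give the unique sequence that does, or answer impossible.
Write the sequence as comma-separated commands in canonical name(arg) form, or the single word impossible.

all 49 sequences checked — none match.

impossible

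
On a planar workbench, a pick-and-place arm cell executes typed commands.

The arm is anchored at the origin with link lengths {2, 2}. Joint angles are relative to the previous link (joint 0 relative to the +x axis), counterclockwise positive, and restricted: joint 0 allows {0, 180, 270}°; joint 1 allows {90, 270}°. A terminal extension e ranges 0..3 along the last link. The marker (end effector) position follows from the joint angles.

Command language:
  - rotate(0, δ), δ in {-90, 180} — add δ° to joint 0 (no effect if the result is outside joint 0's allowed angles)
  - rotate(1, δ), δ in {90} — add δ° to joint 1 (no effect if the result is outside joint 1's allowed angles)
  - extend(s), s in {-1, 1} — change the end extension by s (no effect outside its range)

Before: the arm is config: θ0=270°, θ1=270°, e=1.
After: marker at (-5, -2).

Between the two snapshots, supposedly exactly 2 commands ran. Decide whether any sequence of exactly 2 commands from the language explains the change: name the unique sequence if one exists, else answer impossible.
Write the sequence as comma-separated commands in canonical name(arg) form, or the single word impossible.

start: config: θ0=270°, θ1=270°, e=1
1. extend(1) → config: θ0=270°, θ1=270°, e=2
2. extend(1) → config: θ0=270°, θ1=270°, e=3
all 25 alternatives checked — unique.

extend(1), extend(1)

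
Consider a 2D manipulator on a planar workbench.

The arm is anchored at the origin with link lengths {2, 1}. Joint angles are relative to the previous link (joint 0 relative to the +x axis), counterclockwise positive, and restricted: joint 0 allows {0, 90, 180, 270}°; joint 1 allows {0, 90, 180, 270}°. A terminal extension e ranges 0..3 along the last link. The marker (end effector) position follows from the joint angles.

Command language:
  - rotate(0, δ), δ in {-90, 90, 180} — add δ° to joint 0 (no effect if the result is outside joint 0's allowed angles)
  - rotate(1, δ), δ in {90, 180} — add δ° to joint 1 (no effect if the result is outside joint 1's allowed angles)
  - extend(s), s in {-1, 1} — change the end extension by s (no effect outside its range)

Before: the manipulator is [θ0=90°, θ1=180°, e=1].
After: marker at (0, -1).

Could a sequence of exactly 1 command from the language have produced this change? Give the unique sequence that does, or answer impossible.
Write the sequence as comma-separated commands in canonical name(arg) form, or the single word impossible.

extend(1)

start: [θ0=90°, θ1=180°, e=1]
1. extend(1) → [θ0=90°, θ1=180°, e=2]
all 7 alternatives checked — unique.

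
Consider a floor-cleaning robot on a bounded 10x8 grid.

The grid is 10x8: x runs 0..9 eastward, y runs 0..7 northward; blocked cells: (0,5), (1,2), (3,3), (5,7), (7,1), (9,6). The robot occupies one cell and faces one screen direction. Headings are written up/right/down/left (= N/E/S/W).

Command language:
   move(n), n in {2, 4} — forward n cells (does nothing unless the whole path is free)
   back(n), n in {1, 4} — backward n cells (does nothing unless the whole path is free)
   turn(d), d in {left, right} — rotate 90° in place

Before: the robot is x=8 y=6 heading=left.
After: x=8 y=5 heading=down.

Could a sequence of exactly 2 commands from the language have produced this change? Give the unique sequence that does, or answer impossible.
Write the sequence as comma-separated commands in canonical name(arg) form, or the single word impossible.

all 36 sequences checked — none match.

impossible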